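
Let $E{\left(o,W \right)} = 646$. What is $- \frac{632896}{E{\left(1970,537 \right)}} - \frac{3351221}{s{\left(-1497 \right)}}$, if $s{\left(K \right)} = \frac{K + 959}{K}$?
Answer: $- \frac{1620589490375}{173774} \approx -9.3258 \cdot 10^{6}$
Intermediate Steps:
$s{\left(K \right)} = \frac{959 + K}{K}$
$- \frac{632896}{E{\left(1970,537 \right)}} - \frac{3351221}{s{\left(-1497 \right)}} = - \frac{632896}{646} - \frac{3351221}{\frac{1}{-1497} \left(959 - 1497\right)} = \left(-632896\right) \frac{1}{646} - \frac{3351221}{\left(- \frac{1}{1497}\right) \left(-538\right)} = - \frac{316448}{323} - \frac{3351221}{\frac{538}{1497}} = - \frac{316448}{323} - \frac{5016777837}{538} = - \frac{1620589490375}{173774}$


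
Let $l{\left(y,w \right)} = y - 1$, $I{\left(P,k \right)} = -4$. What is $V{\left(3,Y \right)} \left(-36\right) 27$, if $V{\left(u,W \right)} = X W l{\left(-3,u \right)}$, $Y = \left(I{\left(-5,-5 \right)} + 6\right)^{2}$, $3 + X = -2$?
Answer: $-77760$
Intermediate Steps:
$l{\left(y,w \right)} = -1 + y$
$X = -5$ ($X = -3 - 2 = -5$)
$Y = 4$ ($Y = \left(-4 + 6\right)^{2} = 2^{2} = 4$)
$V{\left(u,W \right)} = 20 W$ ($V{\left(u,W \right)} = - 5 W \left(-1 - 3\right) = - 5 W \left(-4\right) = 20 W$)
$V{\left(3,Y \right)} \left(-36\right) 27 = 20 \cdot 4 \left(-36\right) 27 = 80 \left(-36\right) 27 = \left(-2880\right) 27 = -77760$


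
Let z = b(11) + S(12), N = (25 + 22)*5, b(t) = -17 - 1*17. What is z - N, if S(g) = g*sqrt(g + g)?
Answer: -269 + 24*sqrt(6) ≈ -210.21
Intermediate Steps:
b(t) = -34 (b(t) = -17 - 17 = -34)
N = 235 (N = 47*5 = 235)
S(g) = sqrt(2)*g**(3/2) (S(g) = g*sqrt(2*g) = g*(sqrt(2)*sqrt(g)) = sqrt(2)*g**(3/2))
z = -34 + 24*sqrt(6) (z = -34 + sqrt(2)*12**(3/2) = -34 + sqrt(2)*(24*sqrt(3)) = -34 + 24*sqrt(6) ≈ 24.788)
z - N = (-34 + 24*sqrt(6)) - 1*235 = (-34 + 24*sqrt(6)) - 235 = -269 + 24*sqrt(6)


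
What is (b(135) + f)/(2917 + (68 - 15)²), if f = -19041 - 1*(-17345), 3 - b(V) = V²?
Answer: -9959/2863 ≈ -3.4785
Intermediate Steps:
b(V) = 3 - V²
f = -1696 (f = -19041 + 17345 = -1696)
(b(135) + f)/(2917 + (68 - 15)²) = ((3 - 1*135²) - 1696)/(2917 + (68 - 15)²) = ((3 - 1*18225) - 1696)/(2917 + 53²) = ((3 - 18225) - 1696)/(2917 + 2809) = (-18222 - 1696)/5726 = -19918*1/5726 = -9959/2863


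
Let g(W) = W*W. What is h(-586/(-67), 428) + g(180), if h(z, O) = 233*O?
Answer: 132124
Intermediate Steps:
g(W) = W**2
h(-586/(-67), 428) + g(180) = 233*428 + 180**2 = 99724 + 32400 = 132124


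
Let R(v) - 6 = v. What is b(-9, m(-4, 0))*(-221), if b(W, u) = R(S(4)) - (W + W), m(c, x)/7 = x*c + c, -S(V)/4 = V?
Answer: -1768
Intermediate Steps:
S(V) = -4*V
R(v) = 6 + v
m(c, x) = 7*c + 7*c*x (m(c, x) = 7*(x*c + c) = 7*(c*x + c) = 7*(c + c*x) = 7*c + 7*c*x)
b(W, u) = -10 - 2*W (b(W, u) = (6 - 4*4) - (W + W) = (6 - 16) - 2*W = -10 - 2*W)
b(-9, m(-4, 0))*(-221) = (-10 - 2*(-9))*(-221) = (-10 + 18)*(-221) = 8*(-221) = -1768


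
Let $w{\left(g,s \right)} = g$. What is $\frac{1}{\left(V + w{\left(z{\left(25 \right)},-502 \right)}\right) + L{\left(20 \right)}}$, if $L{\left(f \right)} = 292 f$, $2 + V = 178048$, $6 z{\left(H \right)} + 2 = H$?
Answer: $\frac{6}{1103339} \approx 5.438 \cdot 10^{-6}$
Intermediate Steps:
$z{\left(H \right)} = - \frac{1}{3} + \frac{H}{6}$
$V = 178046$ ($V = -2 + 178048 = 178046$)
$\frac{1}{\left(V + w{\left(z{\left(25 \right)},-502 \right)}\right) + L{\left(20 \right)}} = \frac{1}{\left(178046 + \left(- \frac{1}{3} + \frac{1}{6} \cdot 25\right)\right) + 292 \cdot 20} = \frac{1}{\left(178046 + \left(- \frac{1}{3} + \frac{25}{6}\right)\right) + 5840} = \frac{1}{\left(178046 + \frac{23}{6}\right) + 5840} = \frac{1}{\frac{1068299}{6} + 5840} = \frac{1}{\frac{1103339}{6}} = \frac{6}{1103339}$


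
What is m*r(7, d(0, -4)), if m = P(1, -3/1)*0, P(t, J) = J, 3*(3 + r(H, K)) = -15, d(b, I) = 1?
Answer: 0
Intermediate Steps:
r(H, K) = -8 (r(H, K) = -3 + (⅓)*(-15) = -3 - 5 = -8)
m = 0 (m = -3/1*0 = -3*1*0 = -3*0 = 0)
m*r(7, d(0, -4)) = 0*(-8) = 0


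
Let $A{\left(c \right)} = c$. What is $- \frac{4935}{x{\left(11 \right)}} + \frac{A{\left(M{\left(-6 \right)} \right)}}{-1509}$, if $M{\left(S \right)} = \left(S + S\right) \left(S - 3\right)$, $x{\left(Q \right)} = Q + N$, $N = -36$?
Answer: $\frac{496281}{2515} \approx 197.33$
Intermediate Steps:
$x{\left(Q \right)} = -36 + Q$ ($x{\left(Q \right)} = Q - 36 = -36 + Q$)
$M{\left(S \right)} = 2 S \left(-3 + S\right)$
$- \frac{4935}{x{\left(11 \right)}} + \frac{A{\left(M{\left(-6 \right)} \right)}}{-1509} = - \frac{4935}{-36 + 11} + \frac{2 \left(-6\right) \left(-3 - 6\right)}{-1509} = - \frac{4935}{-25} + 2 \left(-6\right) \left(-9\right) \left(- \frac{1}{1509}\right) = \left(-4935\right) \left(- \frac{1}{25}\right) + 108 \left(- \frac{1}{1509}\right) = \frac{987}{5} - \frac{36}{503} = \frac{496281}{2515}$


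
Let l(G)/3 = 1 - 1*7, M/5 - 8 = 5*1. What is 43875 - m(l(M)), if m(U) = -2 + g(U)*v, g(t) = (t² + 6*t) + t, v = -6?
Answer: 45065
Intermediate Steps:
M = 65 (M = 40 + 5*(5*1) = 40 + 5*5 = 40 + 25 = 65)
l(G) = -18 (l(G) = 3*(1 - 1*7) = 3*(1 - 7) = 3*(-6) = -18)
g(t) = t² + 7*t
m(U) = -2 - 6*U*(7 + U) (m(U) = -2 + (U*(7 + U))*(-6) = -2 - 6*U*(7 + U))
43875 - m(l(M)) = 43875 - (-2 - 6*(-18)*(7 - 18)) = 43875 - (-2 - 6*(-18)*(-11)) = 43875 - (-2 - 1188) = 43875 - 1*(-1190) = 43875 + 1190 = 45065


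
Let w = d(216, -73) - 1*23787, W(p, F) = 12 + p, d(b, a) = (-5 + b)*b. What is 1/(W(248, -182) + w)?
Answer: 1/22049 ≈ 4.5354e-5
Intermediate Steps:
d(b, a) = b*(-5 + b)
w = 21789 (w = 216*(-5 + 216) - 1*23787 = 216*211 - 23787 = 45576 - 23787 = 21789)
1/(W(248, -182) + w) = 1/((12 + 248) + 21789) = 1/(260 + 21789) = 1/22049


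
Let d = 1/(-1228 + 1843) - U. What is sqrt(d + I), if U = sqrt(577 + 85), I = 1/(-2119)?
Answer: sqrt(1959990240 - 1698291144225*sqrt(662))/1303185 ≈ 5.0723*I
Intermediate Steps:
I = -1/2119 ≈ -0.00047192
U = sqrt(662) ≈ 25.729
d = 1/615 - sqrt(662) (d = 1/(-1228 + 1843) - sqrt(662) = 1/615 - sqrt(662) ≈ -25.728)
sqrt(d + I) = sqrt((1/615 - sqrt(662)) - 1/2119) = sqrt(1504/1303185 - sqrt(662))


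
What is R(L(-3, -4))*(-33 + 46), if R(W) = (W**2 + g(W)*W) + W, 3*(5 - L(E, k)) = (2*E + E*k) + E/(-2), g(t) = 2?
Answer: 715/4 ≈ 178.75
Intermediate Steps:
L(E, k) = 5 - E/2 - E*k/3 (L(E, k) = 5 - ((2*E + E*k) + E/(-2))/3 = 5 - ((2*E + E*k) + E*(-1/2))/3 = 5 - ((2*E + E*k) - E/2)/3 = 5 - (3*E/2 + E*k)/3 = 5 + (-E/2 - E*k/3) = 5 - E/2 - E*k/3)
R(W) = W**2 + 3*W (R(W) = (W**2 + 2*W) + W = W**2 + 3*W)
R(L(-3, -4))*(-33 + 46) = ((5 - 1/2*(-3) - 1/3*(-3)*(-4))*(3 + (5 - 1/2*(-3) - 1/3*(-3)*(-4))))*(-33 + 46) = ((5 + 3/2 - 4)*(3 + (5 + 3/2 - 4)))*13 = (5*(3 + 5/2)/2)*13 = ((5/2)*(11/2))*13 = (55/4)*13 = 715/4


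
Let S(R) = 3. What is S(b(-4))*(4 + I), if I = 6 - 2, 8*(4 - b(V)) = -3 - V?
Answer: 24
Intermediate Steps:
b(V) = 35/8 + V/8 (b(V) = 4 - (-3 - V)/8 = 4 + (3/8 + V/8) = 35/8 + V/8)
I = 4
S(b(-4))*(4 + I) = 3*(4 + 4) = 3*8 = 24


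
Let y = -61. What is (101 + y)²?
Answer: 1600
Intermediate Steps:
(101 + y)² = (101 - 61)² = 40² = 1600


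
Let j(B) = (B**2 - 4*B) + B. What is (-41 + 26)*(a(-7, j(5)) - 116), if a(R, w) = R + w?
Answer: 1695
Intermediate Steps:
j(B) = B**2 - 3*B
(-41 + 26)*(a(-7, j(5)) - 116) = (-41 + 26)*((-7 + 5*(-3 + 5)) - 116) = -15*((-7 + 5*2) - 116) = -15*((-7 + 10) - 116) = -15*(3 - 116) = -15*(-113) = 1695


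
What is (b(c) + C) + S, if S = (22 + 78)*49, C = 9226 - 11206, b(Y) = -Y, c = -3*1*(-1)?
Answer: 2917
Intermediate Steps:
c = 3 (c = -3*(-1) = 3)
C = -1980
S = 4900 (S = 100*49 = 4900)
(b(c) + C) + S = (-1*3 - 1980) + 4900 = (-3 - 1980) + 4900 = -1983 + 4900 = 2917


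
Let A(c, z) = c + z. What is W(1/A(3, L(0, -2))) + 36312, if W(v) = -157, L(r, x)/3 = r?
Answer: 36155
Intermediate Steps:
L(r, x) = 3*r
W(1/A(3, L(0, -2))) + 36312 = -157 + 36312 = 36155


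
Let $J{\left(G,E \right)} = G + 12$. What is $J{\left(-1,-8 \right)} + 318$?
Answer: $329$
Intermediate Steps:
$J{\left(G,E \right)} = 12 + G$
$J{\left(-1,-8 \right)} + 318 = \left(12 - 1\right) + 318 = 11 + 318 = 329$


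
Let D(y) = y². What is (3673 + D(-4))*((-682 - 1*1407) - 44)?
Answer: -7868637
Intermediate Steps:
(3673 + D(-4))*((-682 - 1*1407) - 44) = (3673 + (-4)²)*((-682 - 1*1407) - 44) = (3673 + 16)*((-682 - 1407) - 44) = 3689*(-2089 - 44) = 3689*(-2133) = -7868637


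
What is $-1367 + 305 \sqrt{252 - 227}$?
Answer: $158$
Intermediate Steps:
$-1367 + 305 \sqrt{252 - 227} = -1367 + 305 \sqrt{25} = -1367 + 305 \cdot 5 = -1367 + 1525 = 158$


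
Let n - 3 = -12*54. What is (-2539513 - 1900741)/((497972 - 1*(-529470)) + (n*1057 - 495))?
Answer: -2220127/172591 ≈ -12.864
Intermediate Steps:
n = -645 (n = 3 - 12*54 = 3 - 648 = -645)
(-2539513 - 1900741)/((497972 - 1*(-529470)) + (n*1057 - 495)) = (-2539513 - 1900741)/((497972 - 1*(-529470)) + (-645*1057 - 495)) = -4440254/((497972 + 529470) + (-681765 - 495)) = -4440254/(1027442 - 682260) = -4440254/345182 = -4440254*1/345182 = -2220127/172591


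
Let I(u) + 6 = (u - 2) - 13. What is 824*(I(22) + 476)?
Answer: 393048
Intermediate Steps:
I(u) = -21 + u (I(u) = -6 + ((u - 2) - 13) = -6 + ((-2 + u) - 13) = -6 + (-15 + u) = -21 + u)
824*(I(22) + 476) = 824*((-21 + 22) + 476) = 824*(1 + 476) = 824*477 = 393048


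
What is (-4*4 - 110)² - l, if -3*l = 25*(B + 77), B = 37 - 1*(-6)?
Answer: 16876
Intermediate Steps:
B = 43 (B = 37 + 6 = 43)
l = -1000 (l = -25*(43 + 77)/3 = -25*120/3 = -⅓*3000 = -1000)
(-4*4 - 110)² - l = (-4*4 - 110)² - 1*(-1000) = (-16 - 110)² + 1000 = (-126)² + 1000 = 15876 + 1000 = 16876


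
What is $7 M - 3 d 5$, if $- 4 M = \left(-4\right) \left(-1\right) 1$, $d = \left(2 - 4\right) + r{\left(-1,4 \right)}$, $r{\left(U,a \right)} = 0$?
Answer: $-210$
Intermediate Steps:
$d = -2$ ($d = \left(2 - 4\right) + 0 = -2 + 0 = -2$)
$M = -1$ ($M = - \frac{\left(-4\right) \left(-1\right) 1}{4} = - \frac{4 \cdot 1}{4} = \left(- \frac{1}{4}\right) 4 = -1$)
$7 M - 3 d 5 = 7 \left(-1\right) \left(-3\right) \left(-2\right) 5 = - 7 \cdot 6 \cdot 5 = \left(-7\right) 30 = -210$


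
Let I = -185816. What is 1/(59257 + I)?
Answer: -1/126559 ≈ -7.9015e-6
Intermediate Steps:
1/(59257 + I) = 1/(59257 - 185816) = 1/(-126559) = -1/126559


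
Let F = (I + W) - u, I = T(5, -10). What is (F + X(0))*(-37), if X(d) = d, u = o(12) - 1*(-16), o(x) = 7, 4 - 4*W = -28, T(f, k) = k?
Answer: 925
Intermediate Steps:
I = -10
W = 8 (W = 1 - ¼*(-28) = 1 + 7 = 8)
u = 23 (u = 7 - 1*(-16) = 7 + 16 = 23)
F = -25 (F = (-10 + 8) - 1*23 = -2 - 23 = -25)
(F + X(0))*(-37) = (-25 + 0)*(-37) = -25*(-37) = 925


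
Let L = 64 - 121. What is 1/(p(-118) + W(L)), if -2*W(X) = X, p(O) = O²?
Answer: 2/27905 ≈ 7.1672e-5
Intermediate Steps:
L = -57
W(X) = -X/2
1/(p(-118) + W(L)) = 1/((-118)² - ½*(-57)) = 1/(13924 + 57/2) = 1/(27905/2) = 2/27905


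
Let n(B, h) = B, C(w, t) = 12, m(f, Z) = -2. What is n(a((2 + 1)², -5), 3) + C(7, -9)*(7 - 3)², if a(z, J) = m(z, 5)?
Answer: 190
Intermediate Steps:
a(z, J) = -2
n(a((2 + 1)², -5), 3) + C(7, -9)*(7 - 3)² = -2 + 12*(7 - 3)² = -2 + 12*4² = -2 + 12*16 = -2 + 192 = 190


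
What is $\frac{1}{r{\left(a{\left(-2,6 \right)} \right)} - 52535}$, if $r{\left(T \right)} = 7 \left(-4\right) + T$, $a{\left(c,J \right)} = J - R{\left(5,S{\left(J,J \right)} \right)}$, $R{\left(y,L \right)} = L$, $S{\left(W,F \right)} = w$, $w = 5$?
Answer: $- \frac{1}{52562} \approx -1.9025 \cdot 10^{-5}$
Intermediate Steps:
$S{\left(W,F \right)} = 5$
$a{\left(c,J \right)} = -5 + J$ ($a{\left(c,J \right)} = J - 5 = -5 + J$)
$r{\left(T \right)} = -28 + T$
$\frac{1}{r{\left(a{\left(-2,6 \right)} \right)} - 52535} = \frac{1}{\left(-28 + \left(-5 + 6\right)\right) - 52535} = \frac{1}{\left(-28 + 1\right) - 52535} = \frac{1}{-27 - 52535} = \frac{1}{-52562} = - \frac{1}{52562}$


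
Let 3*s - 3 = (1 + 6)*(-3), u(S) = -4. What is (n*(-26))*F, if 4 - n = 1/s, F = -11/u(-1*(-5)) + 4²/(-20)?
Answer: -845/4 ≈ -211.25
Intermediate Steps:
s = -6 (s = 1 + ((1 + 6)*(-3))/3 = 1 + (7*(-3))/3 = 1 + (⅓)*(-21) = 1 - 7 = -6)
F = 39/20 (F = -11/(-4) + 4²/(-20) = -11*(-¼) + 16*(-1/20) = 11/4 - ⅘ = 39/20 ≈ 1.9500)
n = 25/6 (n = 4 - 1/(-6) = 4 - 1*(-⅙) = 4 + ⅙ = 25/6 ≈ 4.1667)
(n*(-26))*F = ((25/6)*(-26))*(39/20) = -325/3*39/20 = -845/4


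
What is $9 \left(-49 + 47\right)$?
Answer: $-18$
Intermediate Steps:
$9 \left(-49 + 47\right) = 9 \left(-2\right) = -18$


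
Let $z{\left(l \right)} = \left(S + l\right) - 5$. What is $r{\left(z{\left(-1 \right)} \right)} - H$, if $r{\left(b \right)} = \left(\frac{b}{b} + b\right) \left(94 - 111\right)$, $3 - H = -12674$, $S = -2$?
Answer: $-12558$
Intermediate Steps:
$z{\left(l \right)} = -7 + l$ ($z{\left(l \right)} = \left(-2 + l\right) - 5 = -7 + l$)
$H = 12677$ ($H = 3 - -12674 = 3 + 12674 = 12677$)
$r{\left(b \right)} = -17 - 17 b$ ($r{\left(b \right)} = \left(1 + b\right) \left(-17\right) = -17 - 17 b$)
$r{\left(z{\left(-1 \right)} \right)} - H = \left(-17 - 17 \left(-7 - 1\right)\right) - 12677 = \left(-17 - -136\right) - 12677 = \left(-17 + 136\right) - 12677 = 119 - 12677 = -12558$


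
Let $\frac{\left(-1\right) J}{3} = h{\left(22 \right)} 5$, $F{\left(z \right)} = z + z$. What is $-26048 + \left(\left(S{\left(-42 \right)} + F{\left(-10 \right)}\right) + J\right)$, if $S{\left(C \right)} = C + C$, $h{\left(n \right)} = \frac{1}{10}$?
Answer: $- \frac{52307}{2} \approx -26154.0$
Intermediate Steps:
$h{\left(n \right)} = \frac{1}{10}$
$F{\left(z \right)} = 2 z$
$J = - \frac{3}{2}$ ($J = - 3 \cdot \frac{1}{10} \cdot 5 = \left(-3\right) \frac{1}{2} = - \frac{3}{2} \approx -1.5$)
$S{\left(C \right)} = 2 C$
$-26048 + \left(\left(S{\left(-42 \right)} + F{\left(-10 \right)}\right) + J\right) = -26048 + \left(\left(2 \left(-42\right) + 2 \left(-10\right)\right) - \frac{3}{2}\right) = -26048 - \frac{211}{2} = - \frac{52307}{2}$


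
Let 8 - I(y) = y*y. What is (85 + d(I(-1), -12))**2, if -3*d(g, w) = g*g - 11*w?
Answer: 5476/9 ≈ 608.44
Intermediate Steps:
I(y) = 8 - y**2 (I(y) = 8 - y*y = 8 - y**2)
d(g, w) = -g**2/3 + 11*w/3 (d(g, w) = -(g*g - 11*w)/3 = -(g**2 - 11*w)/3 = -g**2/3 + 11*w/3)
(85 + d(I(-1), -12))**2 = (85 + (-(8 - 1*(-1)**2)**2/3 + (11/3)*(-12)))**2 = (85 + (-(8 - 1*1)**2/3 - 44))**2 = (85 + (-(8 - 1)**2/3 - 44))**2 = (85 + (-1/3*7**2 - 44))**2 = (85 + (-1/3*49 - 44))**2 = (85 + (-49/3 - 44))**2 = (85 - 181/3)**2 = (74/3)**2 = 5476/9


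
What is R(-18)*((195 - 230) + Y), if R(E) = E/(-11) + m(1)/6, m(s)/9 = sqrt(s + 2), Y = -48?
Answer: -1494/11 - 249*sqrt(3)/2 ≈ -351.46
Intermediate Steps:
m(s) = 9*sqrt(2 + s) (m(s) = 9*sqrt(s + 2) = 9*sqrt(2 + s))
R(E) = -E/11 + 3*sqrt(3)/2 (R(E) = E/(-11) + (9*sqrt(2 + 1))/6 = E*(-1/11) + (9*sqrt(3))*(1/6) = -E/11 + 3*sqrt(3)/2)
R(-18)*((195 - 230) + Y) = (-1/11*(-18) + 3*sqrt(3)/2)*((195 - 230) - 48) = (18/11 + 3*sqrt(3)/2)*(-35 - 48) = (18/11 + 3*sqrt(3)/2)*(-83) = -1494/11 - 249*sqrt(3)/2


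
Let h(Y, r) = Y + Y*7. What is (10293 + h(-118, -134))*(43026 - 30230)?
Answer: 119629804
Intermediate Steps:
h(Y, r) = 8*Y (h(Y, r) = Y + 7*Y = 8*Y)
(10293 + h(-118, -134))*(43026 - 30230) = (10293 + 8*(-118))*(43026 - 30230) = (10293 - 944)*12796 = 9349*12796 = 119629804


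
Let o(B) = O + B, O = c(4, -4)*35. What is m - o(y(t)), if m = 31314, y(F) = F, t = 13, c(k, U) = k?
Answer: 31161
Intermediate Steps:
O = 140 (O = 4*35 = 140)
o(B) = 140 + B
m - o(y(t)) = 31314 - (140 + 13) = 31314 - 1*153 = 31314 - 153 = 31161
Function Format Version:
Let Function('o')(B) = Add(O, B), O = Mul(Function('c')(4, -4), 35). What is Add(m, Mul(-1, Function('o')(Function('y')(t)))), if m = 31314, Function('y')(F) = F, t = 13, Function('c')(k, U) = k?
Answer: 31161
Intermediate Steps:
O = 140 (O = Mul(4, 35) = 140)
Function('o')(B) = Add(140, B)
Add(m, Mul(-1, Function('o')(Function('y')(t)))) = Add(31314, Mul(-1, Add(140, 13))) = Add(31314, Mul(-1, 153)) = Add(31314, -153) = 31161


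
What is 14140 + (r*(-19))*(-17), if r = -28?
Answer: 5096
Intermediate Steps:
14140 + (r*(-19))*(-17) = 14140 - 28*(-19)*(-17) = 14140 + 532*(-17) = 14140 - 9044 = 5096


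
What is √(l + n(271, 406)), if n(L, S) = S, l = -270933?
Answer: I*√270527 ≈ 520.12*I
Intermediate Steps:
√(l + n(271, 406)) = √(-270933 + 406) = √(-270527) = I*√270527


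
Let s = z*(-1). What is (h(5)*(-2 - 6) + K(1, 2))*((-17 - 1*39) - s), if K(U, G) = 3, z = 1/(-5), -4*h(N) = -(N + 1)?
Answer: 2529/5 ≈ 505.80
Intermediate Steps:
h(N) = ¼ + N/4 (h(N) = -(-1)*(N + 1)/4 = -(-1)*(1 + N)/4 = -(-1 - N)/4 = ¼ + N/4)
z = -⅕ ≈ -0.20000
s = ⅕ (s = -⅕*(-1) = ⅕ ≈ 0.20000)
(h(5)*(-2 - 6) + K(1, 2))*((-17 - 1*39) - s) = ((¼ + (¼)*5)*(-2 - 6) + 3)*((-17 - 1*39) - 1*⅕) = ((¼ + 5/4)*(-8) + 3)*((-17 - 39) - ⅕) = ((3/2)*(-8) + 3)*(-56 - ⅕) = (-12 + 3)*(-281/5) = -9*(-281/5) = 2529/5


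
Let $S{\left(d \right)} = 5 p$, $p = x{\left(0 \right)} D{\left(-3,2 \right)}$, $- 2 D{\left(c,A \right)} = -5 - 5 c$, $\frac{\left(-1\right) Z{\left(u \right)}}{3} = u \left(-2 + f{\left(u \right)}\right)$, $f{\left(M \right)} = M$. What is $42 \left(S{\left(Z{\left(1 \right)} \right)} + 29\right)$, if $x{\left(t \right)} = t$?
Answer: $1218$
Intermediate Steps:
$Z{\left(u \right)} = - 3 u \left(-2 + u\right)$
$D{\left(c,A \right)} = \frac{5}{2} + \frac{5 c}{2}$ ($D{\left(c,A \right)} = - \frac{-5 - 5 c}{2} = \frac{5}{2} + \frac{5 c}{2}$)
$p = 0$ ($p = 0 \left(\frac{5}{2} + \frac{5}{2} \left(-3\right)\right) = 0 \left(\frac{5}{2} - \frac{15}{2}\right) = 0 \left(-5\right) = 0$)
$S{\left(d \right)} = 0$ ($S{\left(d \right)} = 5 \cdot 0 = 0$)
$42 \left(S{\left(Z{\left(1 \right)} \right)} + 29\right) = 42 \left(0 + 29\right) = 42 \cdot 29 = 1218$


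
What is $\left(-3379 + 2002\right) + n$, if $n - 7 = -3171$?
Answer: $-4541$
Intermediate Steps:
$n = -3164$ ($n = 7 - 3171 = -3164$)
$\left(-3379 + 2002\right) + n = \left(-3379 + 2002\right) - 3164 = -1377 - 3164 = -4541$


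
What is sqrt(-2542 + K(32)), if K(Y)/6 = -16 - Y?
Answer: I*sqrt(2830) ≈ 53.198*I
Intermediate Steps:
K(Y) = -96 - 6*Y (K(Y) = 6*(-16 - Y) = -96 - 6*Y)
sqrt(-2542 + K(32)) = sqrt(-2542 + (-96 - 6*32)) = sqrt(-2542 + (-96 - 192)) = sqrt(-2542 - 288) = sqrt(-2830) = I*sqrt(2830)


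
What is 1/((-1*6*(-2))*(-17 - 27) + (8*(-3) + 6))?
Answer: -1/546 ≈ -0.0018315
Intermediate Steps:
1/((-1*6*(-2))*(-17 - 27) + (8*(-3) + 6)) = 1/(-6*(-2)*(-44) + (-24 + 6)) = 1/(12*(-44) - 18) = 1/(-528 - 18) = 1/(-546) = -1/546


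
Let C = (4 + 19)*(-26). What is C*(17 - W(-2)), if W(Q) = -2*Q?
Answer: -7774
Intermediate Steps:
C = -598 (C = 23*(-26) = -598)
C*(17 - W(-2)) = -598*(17 - (-2)*(-2)) = -598*(17 - 1*4) = -598*(17 - 4) = -598*13 = -7774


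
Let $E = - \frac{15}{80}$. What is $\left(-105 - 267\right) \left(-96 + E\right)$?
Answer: $\frac{143127}{4} \approx 35782.0$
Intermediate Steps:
$E = - \frac{3}{16}$ ($E = \left(-15\right) \frac{1}{80} = - \frac{3}{16} \approx -0.1875$)
$\left(-105 - 267\right) \left(-96 + E\right) = \left(-105 - 267\right) \left(-96 - \frac{3}{16}\right) = \left(-372\right) \left(- \frac{1539}{16}\right) = \frac{143127}{4}$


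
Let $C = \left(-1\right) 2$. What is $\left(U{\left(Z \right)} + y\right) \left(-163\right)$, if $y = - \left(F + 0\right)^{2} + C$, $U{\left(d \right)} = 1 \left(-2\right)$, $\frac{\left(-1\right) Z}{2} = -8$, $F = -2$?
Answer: $1304$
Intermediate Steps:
$Z = 16$ ($Z = \left(-2\right) \left(-8\right) = 16$)
$C = -2$
$U{\left(d \right)} = -2$
$y = -6$ ($y = - \left(-2 + 0\right)^{2} - 2 = - \left(-2\right)^{2} - 2 = \left(-1\right) 4 - 2 = -4 - 2 = -6$)
$\left(U{\left(Z \right)} + y\right) \left(-163\right) = \left(-2 - 6\right) \left(-163\right) = \left(-8\right) \left(-163\right) = 1304$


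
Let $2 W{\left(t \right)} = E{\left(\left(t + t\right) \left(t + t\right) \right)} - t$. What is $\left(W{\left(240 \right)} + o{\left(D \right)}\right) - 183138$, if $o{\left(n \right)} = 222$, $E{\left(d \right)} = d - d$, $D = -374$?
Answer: $-183036$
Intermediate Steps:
$E{\left(d \right)} = 0$
$W{\left(t \right)} = - \frac{t}{2}$ ($W{\left(t \right)} = \frac{0 - t}{2} = \frac{\left(-1\right) t}{2} = - \frac{t}{2}$)
$\left(W{\left(240 \right)} + o{\left(D \right)}\right) - 183138 = \left(\left(- \frac{1}{2}\right) 240 + 222\right) - 183138 = \left(-120 + 222\right) - 183138 = 102 - 183138 = -183036$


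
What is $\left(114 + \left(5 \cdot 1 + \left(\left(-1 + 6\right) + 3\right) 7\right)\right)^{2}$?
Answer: $30625$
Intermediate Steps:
$\left(114 + \left(5 \cdot 1 + \left(\left(-1 + 6\right) + 3\right) 7\right)\right)^{2} = \left(114 + \left(5 + \left(5 + 3\right) 7\right)\right)^{2} = \left(114 + \left(5 + 8 \cdot 7\right)\right)^{2} = \left(114 + \left(5 + 56\right)\right)^{2} = \left(114 + 61\right)^{2} = 175^{2} = 30625$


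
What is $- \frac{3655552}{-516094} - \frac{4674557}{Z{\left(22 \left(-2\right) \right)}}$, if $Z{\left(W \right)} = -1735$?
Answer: $\frac{1209426601539}{447711545} \approx 2701.4$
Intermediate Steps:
$- \frac{3655552}{-516094} - \frac{4674557}{Z{\left(22 \left(-2\right) \right)}} = - \frac{3655552}{-516094} - \frac{4674557}{-1735} = \left(-3655552\right) \left(- \frac{1}{516094}\right) - - \frac{4674557}{1735} = \frac{1827776}{258047} + \frac{4674557}{1735} = \frac{1209426601539}{447711545}$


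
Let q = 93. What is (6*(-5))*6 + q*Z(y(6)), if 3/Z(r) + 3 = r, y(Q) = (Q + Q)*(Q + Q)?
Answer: -8367/47 ≈ -178.02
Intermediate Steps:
y(Q) = 4*Q² (y(Q) = (2*Q)*(2*Q) = 4*Q²)
Z(r) = 3/(-3 + r)
(6*(-5))*6 + q*Z(y(6)) = (6*(-5))*6 + 93*(3/(-3 + 4*6²)) = -30*6 + 93*(3/(-3 + 4*36)) = -180 + 93*(3/(-3 + 144)) = -180 + 93*(3/141) = -180 + 93*(3*(1/141)) = -180 + 93*(1/47) = -180 + 93/47 = -8367/47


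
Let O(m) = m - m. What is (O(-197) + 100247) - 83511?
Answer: 16736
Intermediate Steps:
O(m) = 0
(O(-197) + 100247) - 83511 = (0 + 100247) - 83511 = 100247 - 83511 = 16736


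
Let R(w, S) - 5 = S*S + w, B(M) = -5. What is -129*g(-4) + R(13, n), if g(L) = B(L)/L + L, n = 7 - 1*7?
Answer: 1491/4 ≈ 372.75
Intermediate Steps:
n = 0 (n = 7 - 7 = 0)
R(w, S) = 5 + w + S**2 (R(w, S) = 5 + (S*S + w) = 5 + (S**2 + w) = 5 + (w + S**2) = 5 + w + S**2)
g(L) = L - 5/L (g(L) = -5/L + L = L - 5/L)
-129*g(-4) + R(13, n) = -129*(-4 - 5/(-4)) + (5 + 13 + 0**2) = -129*(-4 - 5*(-1/4)) + (5 + 13 + 0) = -129*(-4 + 5/4) + 18 = -129*(-11/4) + 18 = 1419/4 + 18 = 1491/4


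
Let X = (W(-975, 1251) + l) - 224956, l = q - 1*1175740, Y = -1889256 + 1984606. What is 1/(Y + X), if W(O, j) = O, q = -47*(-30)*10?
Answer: -1/1292221 ≈ -7.7386e-7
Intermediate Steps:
q = 14100 (q = 1410*10 = 14100)
Y = 95350
l = -1161640 (l = 14100 - 1*1175740 = 14100 - 1175740 = -1161640)
X = -1387571 (X = (-975 - 1161640) - 224956 = -1162615 - 224956 = -1387571)
1/(Y + X) = 1/(95350 - 1387571) = 1/(-1292221) = -1/1292221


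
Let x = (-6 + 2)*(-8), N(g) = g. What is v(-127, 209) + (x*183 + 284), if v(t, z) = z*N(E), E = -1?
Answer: 5931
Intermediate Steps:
x = 32 (x = -4*(-8) = 32)
v(t, z) = -z (v(t, z) = z*(-1) = -z)
v(-127, 209) + (x*183 + 284) = -1*209 + (32*183 + 284) = -209 + (5856 + 284) = -209 + 6140 = 5931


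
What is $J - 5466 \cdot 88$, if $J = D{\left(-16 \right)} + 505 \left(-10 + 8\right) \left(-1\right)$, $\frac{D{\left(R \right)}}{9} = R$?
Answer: $-480142$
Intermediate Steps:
$D{\left(R \right)} = 9 R$
$J = 866$ ($J = 9 \left(-16\right) + 505 \left(-10 + 8\right) \left(-1\right) = -144 + 505 \left(\left(-2\right) \left(-1\right)\right) = -144 + 505 \cdot 2 = -144 + 1010 = 866$)
$J - 5466 \cdot 88 = 866 - 5466 \cdot 88 = 866 - 481008 = -480142$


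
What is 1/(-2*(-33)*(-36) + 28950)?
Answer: 1/26574 ≈ 3.7631e-5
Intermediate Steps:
1/(-2*(-33)*(-36) + 28950) = 1/(66*(-36) + 28950) = 1/(-2376 + 28950) = 1/26574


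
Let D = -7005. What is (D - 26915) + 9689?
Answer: -24231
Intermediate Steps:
(D - 26915) + 9689 = (-7005 - 26915) + 9689 = -33920 + 9689 = -24231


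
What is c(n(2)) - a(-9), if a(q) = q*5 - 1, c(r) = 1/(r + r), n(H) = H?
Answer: 185/4 ≈ 46.250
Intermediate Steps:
c(r) = 1/(2*r)
a(q) = -1 + 5*q (a(q) = 5*q - 1 = -1 + 5*q)
c(n(2)) - a(-9) = (½)/2 - (-1 + 5*(-9)) = (½)*(½) - (-1 - 45) = ¼ - 1*(-46) = ¼ + 46 = 185/4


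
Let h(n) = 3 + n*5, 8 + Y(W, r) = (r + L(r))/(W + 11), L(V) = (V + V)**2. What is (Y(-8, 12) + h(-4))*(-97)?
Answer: -16587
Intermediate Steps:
L(V) = 4*V**2 (L(V) = (2*V)**2 = 4*V**2)
Y(W, r) = -8 + (r + 4*r**2)/(11 + W) (Y(W, r) = -8 + (r + 4*r**2)/(W + 11) = -8 + (r + 4*r**2)/(11 + W))
h(n) = 3 + 5*n
(Y(-8, 12) + h(-4))*(-97) = ((-88 + 12 - 8*(-8) + 4*12**2)/(11 - 8) + (3 + 5*(-4)))*(-97) = ((-88 + 12 + 64 + 4*144)/3 + (3 - 20))*(-97) = ((-88 + 12 + 64 + 576)/3 - 17)*(-97) = ((1/3)*564 - 17)*(-97) = (188 - 17)*(-97) = 171*(-97) = -16587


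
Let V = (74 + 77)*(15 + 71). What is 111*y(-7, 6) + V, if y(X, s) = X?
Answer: 12209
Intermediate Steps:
V = 12986 (V = 151*86 = 12986)
111*y(-7, 6) + V = 111*(-7) + 12986 = -777 + 12986 = 12209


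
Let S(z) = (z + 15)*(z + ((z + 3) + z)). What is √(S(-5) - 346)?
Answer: I*√466 ≈ 21.587*I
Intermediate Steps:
S(z) = (3 + 3*z)*(15 + z) (S(z) = (15 + z)*(z + ((3 + z) + z)) = (15 + z)*(z + (3 + 2*z)) = (15 + z)*(3 + 3*z) = (3 + 3*z)*(15 + z))
√(S(-5) - 346) = √((45 + 3*(-5)² + 48*(-5)) - 346) = √((45 + 3*25 - 240) - 346) = √((45 + 75 - 240) - 346) = √(-120 - 346) = √(-466) = I*√466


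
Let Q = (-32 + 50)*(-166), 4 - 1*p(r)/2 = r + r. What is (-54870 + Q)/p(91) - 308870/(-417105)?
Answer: 2424281881/14848938 ≈ 163.26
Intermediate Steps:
p(r) = 8 - 4*r (p(r) = 8 - 2*(r + r) = 8 - 4*r)
Q = -2988 (Q = 18*(-166) = -2988)
(-54870 + Q)/p(91) - 308870/(-417105) = (-54870 - 2988)/(8 - 4*91) - 308870/(-417105) = -57858/(8 - 364) - 308870*(-1/417105) = -57858/(-356) + 61774/83421 = -57858*(-1/356) + 61774/83421 = 28929/178 + 61774/83421 = 2424281881/14848938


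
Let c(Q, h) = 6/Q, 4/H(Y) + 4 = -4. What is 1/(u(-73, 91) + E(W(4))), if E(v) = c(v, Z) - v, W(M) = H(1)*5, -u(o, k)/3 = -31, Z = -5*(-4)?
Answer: 10/931 ≈ 0.010741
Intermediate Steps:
H(Y) = -½ (H(Y) = 4/(-4 - 4) = 4/(-8) = 4*(-⅛) = -½)
Z = 20
u(o, k) = 93 (u(o, k) = -3*(-31) = 93)
W(M) = -5/2 (W(M) = -½*5 = -5/2)
E(v) = -v + 6/v (E(v) = 6/v - v = -v + 6/v)
1/(u(-73, 91) + E(W(4))) = 1/(93 + (-1*(-5/2) + 6/(-5/2))) = 1/(93 + (5/2 + 6*(-⅖))) = 1/(93 + (5/2 - 12/5)) = 1/(93 + ⅒) = 1/(931/10) = 10/931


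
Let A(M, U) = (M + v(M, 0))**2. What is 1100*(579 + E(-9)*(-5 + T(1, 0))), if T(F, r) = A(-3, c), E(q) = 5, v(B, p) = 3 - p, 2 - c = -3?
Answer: 609400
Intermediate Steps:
c = 5 (c = 2 - 1*(-3) = 2 + 3 = 5)
A(M, U) = (3 + M)**2 (A(M, U) = (M + (3 - 1*0))**2 = (M + (3 + 0))**2 = (M + 3)**2 = (3 + M)**2)
T(F, r) = 0 (T(F, r) = (3 - 3)**2 = 0**2 = 0)
1100*(579 + E(-9)*(-5 + T(1, 0))) = 1100*(579 + 5*(-5 + 0)) = 1100*(579 + 5*(-5)) = 1100*(579 - 25) = 1100*554 = 609400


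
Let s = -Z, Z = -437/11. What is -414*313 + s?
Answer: -1424965/11 ≈ -1.2954e+5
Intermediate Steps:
Z = -437/11 (Z = -437*1/11 = -437/11 ≈ -39.727)
s = 437/11 (s = -1*(-437/11) = 437/11 ≈ 39.727)
-414*313 + s = -414*313 + 437/11 = -129582 + 437/11 = -1424965/11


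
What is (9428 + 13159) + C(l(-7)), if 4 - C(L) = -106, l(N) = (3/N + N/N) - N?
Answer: 22697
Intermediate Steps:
l(N) = 1 - N + 3/N (l(N) = (3/N + 1) - N = (1 + 3/N) - N = 1 - N + 3/N)
C(L) = 110 (C(L) = 4 - 1*(-106) = 4 + 106 = 110)
(9428 + 13159) + C(l(-7)) = (9428 + 13159) + 110 = 22587 + 110 = 22697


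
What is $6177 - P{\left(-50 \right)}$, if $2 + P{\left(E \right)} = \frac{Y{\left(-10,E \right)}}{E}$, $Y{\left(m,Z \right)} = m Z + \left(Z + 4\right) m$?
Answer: $\frac{30991}{5} \approx 6198.2$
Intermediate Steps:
$Y{\left(m,Z \right)} = Z m + m \left(4 + Z\right)$ ($Y{\left(m,Z \right)} = Z m + \left(4 + Z\right) m = Z m + m \left(4 + Z\right)$)
$P{\left(E \right)} = -2 + \frac{-40 - 20 E}{E}$ ($P{\left(E \right)} = -2 + \frac{2 \left(-10\right) \left(2 + E\right)}{E} = -2 + \frac{-40 - 20 E}{E}$)
$6177 - P{\left(-50 \right)} = 6177 - \left(-22 - \frac{40}{-50}\right) = 6177 - \left(-22 - - \frac{4}{5}\right) = 6177 - \left(-22 + \frac{4}{5}\right) = 6177 - - \frac{106}{5} = 6177 + \frac{106}{5} = \frac{30991}{5}$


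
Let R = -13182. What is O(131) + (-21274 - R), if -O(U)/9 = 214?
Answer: -10018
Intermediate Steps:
O(U) = -1926 (O(U) = -9*214 = -1926)
O(131) + (-21274 - R) = -1926 + (-21274 - 1*(-13182)) = -1926 + (-21274 + 13182) = -1926 - 8092 = -10018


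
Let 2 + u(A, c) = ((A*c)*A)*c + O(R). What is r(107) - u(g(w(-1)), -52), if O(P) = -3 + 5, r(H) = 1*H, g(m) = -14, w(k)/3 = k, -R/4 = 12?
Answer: -529877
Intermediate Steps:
R = -48 (R = -4*12 = -48)
w(k) = 3*k
r(H) = H
O(P) = 2
u(A, c) = A²*c² (u(A, c) = -2 + (((A*c)*A)*c + 2) = -2 + ((c*A²)*c + 2) = -2 + (A²*c² + 2) = -2 + (2 + A²*c²) = A²*c²)
r(107) - u(g(w(-1)), -52) = 107 - (-14)²*(-52)² = 107 - 196*2704 = 107 - 1*529984 = 107 - 529984 = -529877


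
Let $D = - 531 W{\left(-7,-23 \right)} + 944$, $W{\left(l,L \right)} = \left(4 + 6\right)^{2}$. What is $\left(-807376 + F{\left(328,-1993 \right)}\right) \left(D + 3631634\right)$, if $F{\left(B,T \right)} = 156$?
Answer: $-2889426231160$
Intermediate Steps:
$W{\left(l,L \right)} = 100$ ($W{\left(l,L \right)} = 10^{2} = 100$)
$D = -52156$ ($D = \left(-531\right) 100 + 944 = -53100 + 944 = -52156$)
$\left(-807376 + F{\left(328,-1993 \right)}\right) \left(D + 3631634\right) = \left(-807376 + 156\right) \left(-52156 + 3631634\right) = \left(-807220\right) 3579478 = -2889426231160$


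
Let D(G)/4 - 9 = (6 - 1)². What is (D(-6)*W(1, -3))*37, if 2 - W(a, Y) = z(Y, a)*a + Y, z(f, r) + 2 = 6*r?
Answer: 5032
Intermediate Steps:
z(f, r) = -2 + 6*r
D(G) = 136 (D(G) = 36 + 4*(6 - 1)² = 36 + 4*5² = 36 + 4*25 = 36 + 100 = 136)
W(a, Y) = 2 - Y - a*(-2 + 6*a) (W(a, Y) = 2 - ((-2 + 6*a)*a + Y) = 2 - (a*(-2 + 6*a) + Y) = 2 - (Y + a*(-2 + 6*a)) = 2 + (-Y - a*(-2 + 6*a)) = 2 - Y - a*(-2 + 6*a))
(D(-6)*W(1, -3))*37 = (136*(2 - 1*(-3) - 2*1*(-1 + 3*1)))*37 = (136*(2 + 3 - 2*1*(-1 + 3)))*37 = (136*(2 + 3 - 2*1*2))*37 = (136*(2 + 3 - 4))*37 = (136*1)*37 = 136*37 = 5032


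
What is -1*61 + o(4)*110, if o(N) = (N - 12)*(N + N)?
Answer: -7101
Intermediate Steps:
o(N) = 2*N*(-12 + N) (o(N) = (-12 + N)*(2*N) = 2*N*(-12 + N))
-1*61 + o(4)*110 = -1*61 + (2*4*(-12 + 4))*110 = -61 + (2*4*(-8))*110 = -61 - 64*110 = -61 - 7040 = -7101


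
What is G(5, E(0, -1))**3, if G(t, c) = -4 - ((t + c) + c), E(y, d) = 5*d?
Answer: 1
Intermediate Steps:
G(t, c) = -4 - t - 2*c (G(t, c) = -4 - ((c + t) + c) = -4 - (t + 2*c) = -4 + (-t - 2*c) = -4 - t - 2*c)
G(5, E(0, -1))**3 = (-4 - 1*5 - 10*(-1))**3 = (-4 - 5 - 2*(-5))**3 = (-4 - 5 + 10)**3 = 1**3 = 1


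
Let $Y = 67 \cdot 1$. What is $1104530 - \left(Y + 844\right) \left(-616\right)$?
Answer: $1665706$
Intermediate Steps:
$Y = 67$
$1104530 - \left(Y + 844\right) \left(-616\right) = 1104530 - \left(67 + 844\right) \left(-616\right) = 1104530 - 911 \left(-616\right) = 1104530 - -561176 = 1104530 + 561176 = 1665706$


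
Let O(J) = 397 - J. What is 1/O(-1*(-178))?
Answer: 1/219 ≈ 0.0045662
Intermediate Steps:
1/O(-1*(-178)) = 1/(397 - (-1)*(-178)) = 1/(397 - 1*178) = 1/(397 - 178) = 1/219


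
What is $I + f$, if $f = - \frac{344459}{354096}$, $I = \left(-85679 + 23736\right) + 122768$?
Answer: $\frac{21537544741}{354096} \approx 60824.0$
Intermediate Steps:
$I = 60825$ ($I = -61943 + 122768 = 60825$)
$f = - \frac{344459}{354096}$ ($f = \left(-344459\right) \frac{1}{354096} = - \frac{344459}{354096} \approx -0.97278$)
$I + f = 60825 - \frac{344459}{354096} = \frac{21537544741}{354096}$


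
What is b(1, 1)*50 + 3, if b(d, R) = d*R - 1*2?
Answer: -47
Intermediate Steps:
b(d, R) = -2 + R*d (b(d, R) = R*d - 2 = -2 + R*d)
b(1, 1)*50 + 3 = (-2 + 1*1)*50 + 3 = (-2 + 1)*50 + 3 = -1*50 + 3 = -50 + 3 = -47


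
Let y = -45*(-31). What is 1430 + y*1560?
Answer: 2177630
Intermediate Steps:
y = 1395
1430 + y*1560 = 1430 + 1395*1560 = 1430 + 2176200 = 2177630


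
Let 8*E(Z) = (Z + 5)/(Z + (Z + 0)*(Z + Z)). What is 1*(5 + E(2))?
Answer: 407/80 ≈ 5.0875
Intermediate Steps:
E(Z) = (5 + Z)/(8*(Z + 2*Z²)) (E(Z) = ((Z + 5)/(Z + (Z + 0)*(Z + Z)))/8 = ((5 + Z)/(Z + Z*(2*Z)))/8 = ((5 + Z)/(Z + 2*Z²))/8 = (5 + Z)/(8*(Z + 2*Z²)))
1*(5 + E(2)) = 1*(5 + (⅛)*(5 + 2)/(2*(1 + 2*2))) = 1*(5 + (⅛)*(½)*7/(1 + 4)) = 1*(5 + (⅛)*(½)*7/5) = 1*(5 + (⅛)*(½)*(⅕)*7) = 1*(5 + 7/80) = 1*(407/80) = 407/80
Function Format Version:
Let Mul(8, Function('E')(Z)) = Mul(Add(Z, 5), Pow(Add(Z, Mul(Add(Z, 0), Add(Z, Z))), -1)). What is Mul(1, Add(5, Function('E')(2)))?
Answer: Rational(407, 80) ≈ 5.0875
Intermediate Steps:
Function('E')(Z) = Mul(Rational(1, 8), Pow(Add(Z, Mul(2, Pow(Z, 2))), -1), Add(5, Z)) (Function('E')(Z) = Mul(Rational(1, 8), Mul(Add(Z, 5), Pow(Add(Z, Mul(Add(Z, 0), Add(Z, Z))), -1))) = Mul(Rational(1, 8), Mul(Add(5, Z), Pow(Add(Z, Mul(Z, Mul(2, Z))), -1))) = Mul(Rational(1, 8), Mul(Add(5, Z), Pow(Add(Z, Mul(2, Pow(Z, 2))), -1))) = Mul(Rational(1, 8), Mul(Pow(Add(Z, Mul(2, Pow(Z, 2))), -1), Add(5, Z))) = Mul(Rational(1, 8), Pow(Add(Z, Mul(2, Pow(Z, 2))), -1), Add(5, Z)))
Mul(1, Add(5, Function('E')(2))) = Mul(1, Add(5, Mul(Rational(1, 8), Pow(2, -1), Pow(Add(1, Mul(2, 2)), -1), Add(5, 2)))) = Mul(1, Add(5, Mul(Rational(1, 8), Rational(1, 2), Pow(Add(1, 4), -1), 7))) = Mul(1, Add(5, Mul(Rational(1, 8), Rational(1, 2), Pow(5, -1), 7))) = Mul(1, Add(5, Mul(Rational(1, 8), Rational(1, 2), Rational(1, 5), 7))) = Mul(1, Add(5, Rational(7, 80))) = Mul(1, Rational(407, 80)) = Rational(407, 80)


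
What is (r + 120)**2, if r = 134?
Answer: 64516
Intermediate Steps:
(r + 120)**2 = (134 + 120)**2 = 254**2 = 64516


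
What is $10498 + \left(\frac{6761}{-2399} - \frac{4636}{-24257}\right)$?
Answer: $\frac{610752436601}{58192543} \approx 10495.0$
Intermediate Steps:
$10498 + \left(\frac{6761}{-2399} - \frac{4636}{-24257}\right) = 10498 + \left(6761 \left(- \frac{1}{2399}\right) - - \frac{4636}{24257}\right) = 10498 + \left(- \frac{6761}{2399} + \frac{4636}{24257}\right) = 10498 - \frac{152879813}{58192543} = \frac{610752436601}{58192543}$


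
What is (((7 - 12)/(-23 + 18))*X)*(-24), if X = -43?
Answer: 1032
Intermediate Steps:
(((7 - 12)/(-23 + 18))*X)*(-24) = (((7 - 12)/(-23 + 18))*(-43))*(-24) = (-5/(-5)*(-43))*(-24) = (-5*(-1/5)*(-43))*(-24) = (1*(-43))*(-24) = -43*(-24) = 1032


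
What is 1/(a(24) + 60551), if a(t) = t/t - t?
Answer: 1/60528 ≈ 1.6521e-5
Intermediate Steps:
a(t) = 1 - t
1/(a(24) + 60551) = 1/((1 - 1*24) + 60551) = 1/((1 - 24) + 60551) = 1/(-23 + 60551) = 1/60528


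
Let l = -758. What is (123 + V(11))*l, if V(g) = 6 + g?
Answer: -106120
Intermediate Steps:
(123 + V(11))*l = (123 + (6 + 11))*(-758) = (123 + 17)*(-758) = 140*(-758) = -106120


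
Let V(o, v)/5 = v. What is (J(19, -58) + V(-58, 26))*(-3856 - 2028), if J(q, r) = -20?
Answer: -647240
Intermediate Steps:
V(o, v) = 5*v
(J(19, -58) + V(-58, 26))*(-3856 - 2028) = (-20 + 5*26)*(-3856 - 2028) = (-20 + 130)*(-5884) = 110*(-5884) = -647240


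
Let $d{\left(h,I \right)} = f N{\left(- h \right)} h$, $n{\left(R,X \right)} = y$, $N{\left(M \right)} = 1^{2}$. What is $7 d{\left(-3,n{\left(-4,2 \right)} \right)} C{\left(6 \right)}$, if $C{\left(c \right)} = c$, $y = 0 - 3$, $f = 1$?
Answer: $-126$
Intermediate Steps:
$N{\left(M \right)} = 1$
$y = -3$ ($y = 0 - 3 = -3$)
$n{\left(R,X \right)} = -3$
$d{\left(h,I \right)} = h$ ($d{\left(h,I \right)} = 1 \cdot 1 h = 1 h = h$)
$7 d{\left(-3,n{\left(-4,2 \right)} \right)} C{\left(6 \right)} = 7 \left(-3\right) 6 = \left(-21\right) 6 = -126$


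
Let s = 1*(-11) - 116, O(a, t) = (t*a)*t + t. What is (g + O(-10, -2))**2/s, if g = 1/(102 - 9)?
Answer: -15249025/1098423 ≈ -13.883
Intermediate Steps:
O(a, t) = t + a*t**2 (O(a, t) = (a*t)*t + t = a*t**2 + t = t + a*t**2)
g = 1/93 ≈ 0.010753
s = -127 (s = -11 - 116 = -127)
(g + O(-10, -2))**2/s = (1/93 - 2*(1 - 10*(-2)))**2/(-127) = (1/93 - 2*(1 + 20))**2*(-1/127) = (1/93 - 2*21)**2*(-1/127) = (1/93 - 42)**2*(-1/127) = (-3905/93)**2*(-1/127) = (15249025/8649)*(-1/127) = -15249025/1098423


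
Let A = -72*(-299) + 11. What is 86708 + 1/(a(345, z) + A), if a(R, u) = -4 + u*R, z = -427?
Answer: 10906132239/125780 ≈ 86708.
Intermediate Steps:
a(R, u) = -4 + R*u
A = 21539 (A = 21528 + 11 = 21539)
86708 + 1/(a(345, z) + A) = 86708 + 1/((-4 + 345*(-427)) + 21539) = 86708 + 1/((-4 - 147315) + 21539) = 86708 + 1/(-147319 + 21539) = 86708 + 1/(-125780) = 86708 - 1/125780 = 10906132239/125780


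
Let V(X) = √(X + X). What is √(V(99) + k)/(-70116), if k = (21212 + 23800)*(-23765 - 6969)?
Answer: -I*√(1383398808 - 3*√22)/70116 ≈ -0.53047*I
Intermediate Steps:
V(X) = √2*√X (V(X) = √(2*X) = √2*√X)
k = -1383398808 (k = 45012*(-30734) = -1383398808)
√(V(99) + k)/(-70116) = √(√2*√99 - 1383398808)/(-70116) = √(√2*(3*√11) - 1383398808)*(-1/70116) = √(3*√22 - 1383398808)*(-1/70116) = √(-1383398808 + 3*√22)*(-1/70116) = -√(-1383398808 + 3*√22)/70116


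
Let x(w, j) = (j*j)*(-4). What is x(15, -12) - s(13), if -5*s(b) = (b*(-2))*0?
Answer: -576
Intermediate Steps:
x(w, j) = -4*j² (x(w, j) = j²*(-4) = -4*j²)
s(b) = 0 (s(b) = -b*(-2)*0/5 = -(-2*b)*0/5 = -⅕*0 = 0)
x(15, -12) - s(13) = -4*(-12)² - 1*0 = -4*144 + 0 = -576 + 0 = -576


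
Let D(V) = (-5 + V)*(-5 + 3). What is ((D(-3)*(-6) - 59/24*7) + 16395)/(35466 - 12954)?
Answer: 390763/540288 ≈ 0.72325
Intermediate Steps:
D(V) = 10 - 2*V (D(V) = (-5 + V)*(-2) = 10 - 2*V)
((D(-3)*(-6) - 59/24*7) + 16395)/(35466 - 12954) = (((10 - 2*(-3))*(-6) - 59/24*7) + 16395)/(35466 - 12954) = (((10 + 6)*(-6) - 59*1/24*7) + 16395)/22512 = ((16*(-6) - 59/24*7) + 16395)*(1/22512) = ((-96 - 413/24) + 16395)*(1/22512) = (-2717/24 + 16395)*(1/22512) = (390763/24)*(1/22512) = 390763/540288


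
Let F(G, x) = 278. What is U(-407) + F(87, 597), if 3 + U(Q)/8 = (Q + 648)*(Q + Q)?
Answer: -1569138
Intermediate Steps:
U(Q) = -24 + 16*Q*(648 + Q) (U(Q) = -24 + 8*((Q + 648)*(Q + Q)) = -24 + 8*((648 + Q)*(2*Q)) = -24 + 8*(2*Q*(648 + Q)) = -24 + 16*Q*(648 + Q))
U(-407) + F(87, 597) = (-24 + 16*(-407)² + 10368*(-407)) + 278 = (-24 + 16*165649 - 4219776) + 278 = (-24 + 2650384 - 4219776) + 278 = -1569416 + 278 = -1569138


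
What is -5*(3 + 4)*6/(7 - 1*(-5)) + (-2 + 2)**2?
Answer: -35/2 ≈ -17.500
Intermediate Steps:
-5*(3 + 4)*6/(7 - 1*(-5)) + (-2 + 2)**2 = -5*7*6/(7 + 5) + 0**2 = -210/12 + 0 = -5*7/2 + 0 = -35/2 + 0 = -35/2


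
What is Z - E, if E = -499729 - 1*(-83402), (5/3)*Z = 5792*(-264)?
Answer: -2505629/5 ≈ -5.0113e+5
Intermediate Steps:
Z = -4587264/5 (Z = 3*(5792*(-264))/5 = (3/5)*(-1529088) = -4587264/5 ≈ -9.1745e+5)
E = -416327 (E = -499729 + 83402 = -416327)
Z - E = -4587264/5 - 1*(-416327) = -4587264/5 + 416327 = -2505629/5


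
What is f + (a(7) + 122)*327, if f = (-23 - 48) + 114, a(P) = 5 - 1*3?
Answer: 40591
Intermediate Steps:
a(P) = 2 (a(P) = 5 - 3 = 2)
f = 43 (f = -71 + 114 = 43)
f + (a(7) + 122)*327 = 43 + (2 + 122)*327 = 43 + 124*327 = 43 + 40548 = 40591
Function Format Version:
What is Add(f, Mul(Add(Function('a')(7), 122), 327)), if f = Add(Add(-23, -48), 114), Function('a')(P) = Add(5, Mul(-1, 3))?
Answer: 40591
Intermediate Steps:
Function('a')(P) = 2 (Function('a')(P) = Add(5, -3) = 2)
f = 43 (f = Add(-71, 114) = 43)
Add(f, Mul(Add(Function('a')(7), 122), 327)) = Add(43, Mul(Add(2, 122), 327)) = Add(43, Mul(124, 327)) = Add(43, 40548) = 40591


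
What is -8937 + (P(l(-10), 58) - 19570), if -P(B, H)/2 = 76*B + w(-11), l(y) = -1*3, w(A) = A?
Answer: -28029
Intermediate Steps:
l(y) = -3
P(B, H) = 22 - 152*B (P(B, H) = -2*(76*B - 11) = -2*(-11 + 76*B) = 22 - 152*B)
-8937 + (P(l(-10), 58) - 19570) = -8937 + ((22 - 152*(-3)) - 19570) = -8937 + ((22 + 456) - 19570) = -8937 + (478 - 19570) = -8937 - 19092 = -28029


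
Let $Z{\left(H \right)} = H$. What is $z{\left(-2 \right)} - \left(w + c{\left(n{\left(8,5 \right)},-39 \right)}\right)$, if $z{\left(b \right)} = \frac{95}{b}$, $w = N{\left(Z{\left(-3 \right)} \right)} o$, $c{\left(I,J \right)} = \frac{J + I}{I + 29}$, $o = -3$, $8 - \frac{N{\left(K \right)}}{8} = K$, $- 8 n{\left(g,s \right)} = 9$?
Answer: $\frac{97201}{446} \approx 217.94$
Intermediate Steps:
$n{\left(g,s \right)} = - \frac{9}{8}$ ($n{\left(g,s \right)} = \left(- \frac{1}{8}\right) 9 = - \frac{9}{8}$)
$N{\left(K \right)} = 64 - 8 K$
$c{\left(I,J \right)} = \frac{I + J}{29 + I}$
$w = -264$ ($w = \left(64 - -24\right) \left(-3\right) = \left(64 + 24\right) \left(-3\right) = 88 \left(-3\right) = -264$)
$z{\left(-2 \right)} - \left(w + c{\left(n{\left(8,5 \right)},-39 \right)}\right) = \frac{95}{-2} - \left(-264 + \frac{- \frac{9}{8} - 39}{29 - \frac{9}{8}}\right) = 95 \left(- \frac{1}{2}\right) - \left(-264 + \frac{1}{\frac{223}{8}} \left(- \frac{321}{8}\right)\right) = - \frac{95}{2} - \left(-264 + \frac{8}{223} \left(- \frac{321}{8}\right)\right) = - \frac{95}{2} - \left(-264 - \frac{321}{223}\right) = - \frac{95}{2} - - \frac{59193}{223} = - \frac{95}{2} + \frac{59193}{223} = \frac{97201}{446}$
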